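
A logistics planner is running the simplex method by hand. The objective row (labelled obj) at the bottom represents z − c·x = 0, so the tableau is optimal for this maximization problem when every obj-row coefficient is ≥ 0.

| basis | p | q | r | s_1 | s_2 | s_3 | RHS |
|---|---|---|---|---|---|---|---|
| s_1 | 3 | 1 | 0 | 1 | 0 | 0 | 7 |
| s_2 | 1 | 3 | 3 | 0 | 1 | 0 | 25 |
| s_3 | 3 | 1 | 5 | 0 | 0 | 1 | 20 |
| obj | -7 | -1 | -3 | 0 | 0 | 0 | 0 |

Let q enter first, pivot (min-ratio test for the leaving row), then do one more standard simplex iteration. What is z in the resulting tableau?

Ratio test on column q — row 1: 7/1 = 7; row 2: 25/3 = 25/3; row 3: 20/1 = 20. Minimum is 7 at row 1 (s_1 leaves); pivot element 1.
Pivot on row 1; the obj-row RHS becomes 0 − (-1)·7 = 7.
Next entering variable (most negative obj-row entry -4): p.
Ratio test on column p — row 1: 7/3 = 7/3; row 2: entry -8 ≤ 0; row 3: entry 0 ≤ 0. Minimum is 7/3 at row 1 (q leaves); pivot element 3.
After the second pivot the obj-row RHS is 7 − (-4)·(7/3) = 49/3.

49/3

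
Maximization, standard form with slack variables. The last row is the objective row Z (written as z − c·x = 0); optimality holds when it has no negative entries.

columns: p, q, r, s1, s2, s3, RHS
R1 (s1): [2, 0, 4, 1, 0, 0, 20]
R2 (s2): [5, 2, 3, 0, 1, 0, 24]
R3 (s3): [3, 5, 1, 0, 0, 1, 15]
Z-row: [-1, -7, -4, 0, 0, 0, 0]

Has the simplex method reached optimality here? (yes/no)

The Z-row has a negative entry -7 in column q, so it is not optimal.

no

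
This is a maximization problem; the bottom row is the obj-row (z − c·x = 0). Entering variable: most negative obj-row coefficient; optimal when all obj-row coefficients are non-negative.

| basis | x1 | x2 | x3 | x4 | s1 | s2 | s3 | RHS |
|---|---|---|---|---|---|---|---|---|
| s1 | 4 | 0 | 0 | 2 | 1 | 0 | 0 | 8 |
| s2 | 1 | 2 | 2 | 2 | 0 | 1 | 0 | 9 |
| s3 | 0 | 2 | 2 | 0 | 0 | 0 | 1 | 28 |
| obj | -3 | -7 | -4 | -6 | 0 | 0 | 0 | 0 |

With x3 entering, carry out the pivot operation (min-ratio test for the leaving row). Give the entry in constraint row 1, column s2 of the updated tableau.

0

Ratio test on column x3 — row 1: entry 0 ≤ 0; row 2: 9/2 = 9/2; row 3: 28/2 = 14. Minimum is 9/2 at row 2 (s2 leaves); pivot element 2.
Divide row 2 by 2; eliminate column x3 from the other rows.
Row 1 update in column s2: 0 − 0·(1/2) = 0.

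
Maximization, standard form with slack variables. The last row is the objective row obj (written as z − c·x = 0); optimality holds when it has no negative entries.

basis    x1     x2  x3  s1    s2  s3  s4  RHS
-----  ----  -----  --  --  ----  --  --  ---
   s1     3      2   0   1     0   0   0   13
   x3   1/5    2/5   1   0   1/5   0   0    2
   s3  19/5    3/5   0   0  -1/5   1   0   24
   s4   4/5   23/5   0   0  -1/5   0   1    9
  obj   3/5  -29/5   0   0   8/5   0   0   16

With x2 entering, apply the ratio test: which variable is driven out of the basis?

s4

Column x2 entries and ratios — s1: 13/2 = 13/2; x3: 2/(2/5) = 5; s3: 24/(3/5) = 40; s4: 9/(23/5) = 45/23.
Smallest ratio is 45/23 in the row of s4, so s4 leaves.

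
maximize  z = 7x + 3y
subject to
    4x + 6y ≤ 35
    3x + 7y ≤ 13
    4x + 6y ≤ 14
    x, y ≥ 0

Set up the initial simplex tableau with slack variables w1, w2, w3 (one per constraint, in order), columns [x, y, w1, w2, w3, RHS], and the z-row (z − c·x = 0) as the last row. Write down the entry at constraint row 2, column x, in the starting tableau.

Constraint 2 has coefficient 3 on x.

3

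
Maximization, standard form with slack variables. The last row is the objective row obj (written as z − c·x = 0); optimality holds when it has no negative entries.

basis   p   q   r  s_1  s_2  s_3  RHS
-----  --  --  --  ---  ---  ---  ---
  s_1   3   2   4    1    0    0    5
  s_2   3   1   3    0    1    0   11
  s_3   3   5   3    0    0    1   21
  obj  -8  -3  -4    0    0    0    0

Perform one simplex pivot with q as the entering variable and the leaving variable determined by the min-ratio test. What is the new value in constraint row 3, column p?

-9/2

Ratio test on column q — row 1: 5/2 = 5/2; row 2: 11/1 = 11; row 3: 21/5 = 21/5. Minimum is 5/2 at row 1 (s_1 leaves); pivot element 2.
Divide row 1 by 2; eliminate column q from the other rows.
Row 3 update in column p: 3 − 5·(3/2) = -9/2.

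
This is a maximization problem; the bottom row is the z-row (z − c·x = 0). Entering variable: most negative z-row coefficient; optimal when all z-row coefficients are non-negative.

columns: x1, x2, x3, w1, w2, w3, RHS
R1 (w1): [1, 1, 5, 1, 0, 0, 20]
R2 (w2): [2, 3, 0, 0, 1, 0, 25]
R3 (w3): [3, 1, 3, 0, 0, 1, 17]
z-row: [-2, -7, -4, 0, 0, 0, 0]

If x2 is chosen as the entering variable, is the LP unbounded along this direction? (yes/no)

Column x2 has positive entries in row(s) 1, 2, 3, so the ratio test bounds it — not unbounded.

no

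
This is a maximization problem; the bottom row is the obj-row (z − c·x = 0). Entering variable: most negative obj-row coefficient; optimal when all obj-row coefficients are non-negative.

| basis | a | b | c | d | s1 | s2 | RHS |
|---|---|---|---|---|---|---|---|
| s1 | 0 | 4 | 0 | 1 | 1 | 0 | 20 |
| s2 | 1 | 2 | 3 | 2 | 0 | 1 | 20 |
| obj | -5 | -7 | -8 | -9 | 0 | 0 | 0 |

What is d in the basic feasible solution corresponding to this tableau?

d is not in the basis, so in the current basic feasible solution d = 0.

0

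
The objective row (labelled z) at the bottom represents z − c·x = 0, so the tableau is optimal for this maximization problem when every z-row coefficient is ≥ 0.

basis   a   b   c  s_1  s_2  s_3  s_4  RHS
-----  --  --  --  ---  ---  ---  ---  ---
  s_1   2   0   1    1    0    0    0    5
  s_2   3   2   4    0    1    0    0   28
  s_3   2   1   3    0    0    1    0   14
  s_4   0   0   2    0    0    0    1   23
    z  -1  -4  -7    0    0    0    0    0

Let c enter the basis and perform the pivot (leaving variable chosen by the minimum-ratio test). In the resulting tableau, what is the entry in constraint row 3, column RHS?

14/3

Ratio test on column c — row 1: 5/1 = 5; row 2: 28/4 = 7; row 3: 14/3 = 14/3; row 4: 23/2 = 23/2. Minimum is 14/3 at row 3 (s_3 leaves); pivot element 3.
Divide row 3 by 3; eliminate column c from the other rows.
In the new row 3, the RHS entry is the old entry divided by the pivot: 14/3 = 14/3.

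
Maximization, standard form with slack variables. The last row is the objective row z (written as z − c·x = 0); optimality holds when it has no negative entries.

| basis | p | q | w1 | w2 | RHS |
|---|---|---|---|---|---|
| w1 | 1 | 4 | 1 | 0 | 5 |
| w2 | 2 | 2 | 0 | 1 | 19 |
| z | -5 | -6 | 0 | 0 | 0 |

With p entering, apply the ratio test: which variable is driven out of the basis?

Column p entries and ratios — w1: 5/1 = 5; w2: 19/2 = 19/2.
Smallest ratio is 5 in the row of w1, so w1 leaves.

w1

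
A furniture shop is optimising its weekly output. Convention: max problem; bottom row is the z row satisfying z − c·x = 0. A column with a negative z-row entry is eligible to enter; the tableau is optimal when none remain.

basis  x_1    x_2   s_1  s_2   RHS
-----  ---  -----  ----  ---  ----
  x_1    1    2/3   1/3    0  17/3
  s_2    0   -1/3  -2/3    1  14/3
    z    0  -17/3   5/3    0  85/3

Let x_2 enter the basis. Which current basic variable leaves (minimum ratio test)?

Column x_2 entries and ratios — x_1: (17/3)/(2/3) = 17/2; s_2: -1/3 ≤ 0, skip.
Smallest ratio is 17/2 in the row of x_1, so x_1 leaves.

x_1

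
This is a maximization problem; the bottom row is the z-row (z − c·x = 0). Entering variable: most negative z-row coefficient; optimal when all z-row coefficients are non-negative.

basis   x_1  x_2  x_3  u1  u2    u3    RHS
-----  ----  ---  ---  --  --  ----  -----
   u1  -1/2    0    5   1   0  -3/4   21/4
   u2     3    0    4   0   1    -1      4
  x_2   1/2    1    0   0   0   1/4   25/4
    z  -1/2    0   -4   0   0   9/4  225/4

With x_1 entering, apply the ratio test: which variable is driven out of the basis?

Column x_1 entries and ratios — u1: -1/2 ≤ 0, skip; u2: 4/3 = 4/3; x_2: (25/4)/(1/2) = 25/2.
Smallest ratio is 4/3 in the row of u2, so u2 leaves.

u2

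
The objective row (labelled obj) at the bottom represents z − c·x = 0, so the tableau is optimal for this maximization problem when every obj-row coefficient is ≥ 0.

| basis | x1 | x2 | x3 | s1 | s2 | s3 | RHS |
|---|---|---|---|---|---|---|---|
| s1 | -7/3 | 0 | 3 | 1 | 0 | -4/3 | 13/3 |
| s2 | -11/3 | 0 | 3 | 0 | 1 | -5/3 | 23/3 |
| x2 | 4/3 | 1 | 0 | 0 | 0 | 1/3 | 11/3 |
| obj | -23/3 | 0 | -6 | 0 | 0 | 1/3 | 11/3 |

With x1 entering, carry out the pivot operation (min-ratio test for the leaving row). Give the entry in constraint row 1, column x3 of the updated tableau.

Ratio test on column x1 — row 1: entry -7/3 ≤ 0; row 2: entry -11/3 ≤ 0; row 3: (11/3)/(4/3) = 11/4. Minimum is 11/4 at row 3 (x2 leaves); pivot element 4/3.
Divide row 3 by 4/3; eliminate column x1 from the other rows.
Row 1 update in column x3: 3 − (-7/3)·0 = 3.

3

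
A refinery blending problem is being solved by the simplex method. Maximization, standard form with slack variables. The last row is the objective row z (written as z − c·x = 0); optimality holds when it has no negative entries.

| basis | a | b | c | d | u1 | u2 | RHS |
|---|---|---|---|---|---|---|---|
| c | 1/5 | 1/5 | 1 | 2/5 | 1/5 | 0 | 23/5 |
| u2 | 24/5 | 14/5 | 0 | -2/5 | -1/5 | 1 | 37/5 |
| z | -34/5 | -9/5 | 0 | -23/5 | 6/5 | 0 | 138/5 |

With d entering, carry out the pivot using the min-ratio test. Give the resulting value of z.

161/2

Ratio test on column d — row 1: (23/5)/(2/5) = 23/2; row 2: entry -2/5 ≤ 0. Minimum is 23/2 at row 1 (c leaves); pivot element 2/5.
Pivot on row 1; the z-row RHS becomes 138/5 − (-23/5)·(23/2) = 161/2.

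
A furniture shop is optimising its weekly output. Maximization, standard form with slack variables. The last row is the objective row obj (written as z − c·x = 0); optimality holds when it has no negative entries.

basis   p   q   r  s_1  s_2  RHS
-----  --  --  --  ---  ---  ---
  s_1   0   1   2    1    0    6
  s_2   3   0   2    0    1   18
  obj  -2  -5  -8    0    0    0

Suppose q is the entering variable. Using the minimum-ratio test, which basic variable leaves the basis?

s_1

Column q entries and ratios — s_1: 6/1 = 6; s_2: 0 ≤ 0, skip.
Smallest ratio is 6 in the row of s_1, so s_1 leaves.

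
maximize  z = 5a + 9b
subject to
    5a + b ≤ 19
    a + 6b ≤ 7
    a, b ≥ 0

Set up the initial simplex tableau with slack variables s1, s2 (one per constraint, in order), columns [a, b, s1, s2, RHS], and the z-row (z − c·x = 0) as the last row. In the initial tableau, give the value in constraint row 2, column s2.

1

Slack s2 belongs to constraint 2; its column is the unit vector e_2, so the entry in row 2 is 1.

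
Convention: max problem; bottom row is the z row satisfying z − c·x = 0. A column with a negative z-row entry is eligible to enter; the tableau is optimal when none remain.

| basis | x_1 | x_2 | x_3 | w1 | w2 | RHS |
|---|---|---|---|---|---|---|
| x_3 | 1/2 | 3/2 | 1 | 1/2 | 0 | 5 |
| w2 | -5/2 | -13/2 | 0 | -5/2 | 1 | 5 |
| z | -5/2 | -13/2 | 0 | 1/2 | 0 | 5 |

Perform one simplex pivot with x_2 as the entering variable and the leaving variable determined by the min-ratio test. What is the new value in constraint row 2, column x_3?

Ratio test on column x_2 — row 1: 5/(3/2) = 10/3; row 2: entry -13/2 ≤ 0. Minimum is 10/3 at row 1 (x_3 leaves); pivot element 3/2.
Divide row 1 by 3/2; eliminate column x_2 from the other rows.
Row 2 update in column x_3: 0 − (-13/2)·(2/3) = 13/3.

13/3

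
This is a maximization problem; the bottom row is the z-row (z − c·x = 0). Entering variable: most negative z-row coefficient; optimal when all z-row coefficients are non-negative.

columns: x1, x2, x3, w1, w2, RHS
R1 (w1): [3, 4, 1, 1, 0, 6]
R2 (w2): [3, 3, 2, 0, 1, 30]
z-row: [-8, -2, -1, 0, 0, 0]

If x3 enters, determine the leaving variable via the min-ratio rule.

w1

Column x3 entries and ratios — w1: 6/1 = 6; w2: 30/2 = 15.
Smallest ratio is 6 in the row of w1, so w1 leaves.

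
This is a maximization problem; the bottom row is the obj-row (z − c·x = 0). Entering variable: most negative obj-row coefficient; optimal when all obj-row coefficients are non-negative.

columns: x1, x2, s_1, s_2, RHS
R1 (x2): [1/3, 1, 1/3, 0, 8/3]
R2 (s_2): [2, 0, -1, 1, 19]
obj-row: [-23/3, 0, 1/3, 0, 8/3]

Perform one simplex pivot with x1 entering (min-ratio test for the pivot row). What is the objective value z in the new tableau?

Ratio test on column x1 — row 1: (8/3)/(1/3) = 8; row 2: 19/2 = 19/2. Minimum is 8 at row 1 (x2 leaves); pivot element 1/3.
Pivot on row 1; the obj-row RHS becomes 8/3 − (-23/3)·8 = 64.

64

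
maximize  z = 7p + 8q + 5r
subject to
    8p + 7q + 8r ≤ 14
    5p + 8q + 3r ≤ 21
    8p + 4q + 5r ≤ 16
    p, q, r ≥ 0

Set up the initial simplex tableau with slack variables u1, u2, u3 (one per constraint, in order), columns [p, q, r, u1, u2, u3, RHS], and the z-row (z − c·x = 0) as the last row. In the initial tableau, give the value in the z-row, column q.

-8

The z-row carries the negated objective coefficients: the q entry is -8.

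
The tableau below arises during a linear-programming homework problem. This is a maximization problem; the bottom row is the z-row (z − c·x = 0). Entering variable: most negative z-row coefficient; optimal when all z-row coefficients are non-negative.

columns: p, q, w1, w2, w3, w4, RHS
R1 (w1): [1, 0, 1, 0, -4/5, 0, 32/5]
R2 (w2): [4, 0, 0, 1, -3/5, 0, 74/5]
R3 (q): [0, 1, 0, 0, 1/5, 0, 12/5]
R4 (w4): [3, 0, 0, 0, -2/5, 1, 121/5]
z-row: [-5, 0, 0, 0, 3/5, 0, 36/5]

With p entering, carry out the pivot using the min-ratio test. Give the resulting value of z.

Ratio test on column p — row 1: (32/5)/1 = 32/5; row 2: (74/5)/4 = 37/10; row 3: entry 0 ≤ 0; row 4: (121/5)/3 = 121/15. Minimum is 37/10 at row 2 (w2 leaves); pivot element 4.
Pivot on row 2; the z-row RHS becomes 36/5 − (-5)·(37/10) = 257/10.

257/10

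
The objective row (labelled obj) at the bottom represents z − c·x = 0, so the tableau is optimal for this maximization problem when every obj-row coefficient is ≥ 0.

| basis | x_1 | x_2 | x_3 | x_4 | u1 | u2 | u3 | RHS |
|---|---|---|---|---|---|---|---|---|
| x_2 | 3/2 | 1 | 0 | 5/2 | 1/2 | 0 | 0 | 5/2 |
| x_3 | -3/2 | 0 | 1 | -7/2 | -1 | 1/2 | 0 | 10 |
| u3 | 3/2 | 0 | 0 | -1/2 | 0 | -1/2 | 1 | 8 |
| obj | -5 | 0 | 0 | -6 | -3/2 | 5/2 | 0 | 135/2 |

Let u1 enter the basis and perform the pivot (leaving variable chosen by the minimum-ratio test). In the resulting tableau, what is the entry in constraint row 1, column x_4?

Ratio test on column u1 — row 1: (5/2)/(1/2) = 5; row 2: entry -1 ≤ 0; row 3: entry 0 ≤ 0. Minimum is 5 at row 1 (x_2 leaves); pivot element 1/2.
Divide row 1 by 1/2; eliminate column u1 from the other rows.
In the new row 1, the x_4 entry is the old entry divided by the pivot: (5/2)/(1/2) = 5.

5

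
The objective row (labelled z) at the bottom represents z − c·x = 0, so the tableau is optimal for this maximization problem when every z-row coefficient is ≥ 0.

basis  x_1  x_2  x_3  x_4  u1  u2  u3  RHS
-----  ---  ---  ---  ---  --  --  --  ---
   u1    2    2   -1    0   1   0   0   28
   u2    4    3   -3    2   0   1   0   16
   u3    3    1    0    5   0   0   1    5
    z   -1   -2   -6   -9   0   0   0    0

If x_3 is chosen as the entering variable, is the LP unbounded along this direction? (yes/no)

yes

Every constraint-row entry in column x_3 is ≤ 0, so increasing x_3 is unbounded.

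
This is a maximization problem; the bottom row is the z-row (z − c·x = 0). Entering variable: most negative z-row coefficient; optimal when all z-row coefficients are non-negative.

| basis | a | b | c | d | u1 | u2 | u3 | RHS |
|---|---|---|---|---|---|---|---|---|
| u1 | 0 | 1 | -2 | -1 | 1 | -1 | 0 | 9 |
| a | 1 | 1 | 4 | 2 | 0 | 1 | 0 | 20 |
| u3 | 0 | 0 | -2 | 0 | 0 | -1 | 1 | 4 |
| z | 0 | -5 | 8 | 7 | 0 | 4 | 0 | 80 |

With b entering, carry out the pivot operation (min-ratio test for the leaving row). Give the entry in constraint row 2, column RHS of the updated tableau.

11

Ratio test on column b — row 1: 9/1 = 9; row 2: 20/1 = 20; row 3: entry 0 ≤ 0. Minimum is 9 at row 1 (u1 leaves); pivot element 1.
Divide row 1 by 1; eliminate column b from the other rows.
Row 2 update in column RHS: 20 − 1·9 = 11.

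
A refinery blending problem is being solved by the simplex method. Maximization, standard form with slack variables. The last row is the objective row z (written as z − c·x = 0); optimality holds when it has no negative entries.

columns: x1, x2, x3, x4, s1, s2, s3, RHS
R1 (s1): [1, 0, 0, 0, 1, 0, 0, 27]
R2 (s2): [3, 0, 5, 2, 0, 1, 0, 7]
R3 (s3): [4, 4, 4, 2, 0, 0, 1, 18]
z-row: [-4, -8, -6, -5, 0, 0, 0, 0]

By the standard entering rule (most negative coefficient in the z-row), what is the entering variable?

x2

Negative z-row entries: x1: -4, x2: -8, x3: -6, x4: -5.
The most negative is -8 in column x2, so x2 enters.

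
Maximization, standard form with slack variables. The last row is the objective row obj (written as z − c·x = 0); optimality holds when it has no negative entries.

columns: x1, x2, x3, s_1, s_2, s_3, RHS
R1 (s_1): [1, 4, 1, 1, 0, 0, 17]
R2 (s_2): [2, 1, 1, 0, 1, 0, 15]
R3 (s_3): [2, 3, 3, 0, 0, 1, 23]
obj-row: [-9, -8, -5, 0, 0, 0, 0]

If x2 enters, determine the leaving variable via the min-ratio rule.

s_1

Column x2 entries and ratios — s_1: 17/4 = 17/4; s_2: 15/1 = 15; s_3: 23/3 = 23/3.
Smallest ratio is 17/4 in the row of s_1, so s_1 leaves.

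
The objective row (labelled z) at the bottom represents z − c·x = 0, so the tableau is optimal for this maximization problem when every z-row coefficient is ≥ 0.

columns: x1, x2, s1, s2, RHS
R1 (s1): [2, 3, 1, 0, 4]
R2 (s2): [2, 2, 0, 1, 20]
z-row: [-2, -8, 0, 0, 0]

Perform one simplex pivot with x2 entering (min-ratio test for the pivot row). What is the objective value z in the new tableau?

32/3

Ratio test on column x2 — row 1: 4/3 = 4/3; row 2: 20/2 = 10. Minimum is 4/3 at row 1 (s1 leaves); pivot element 3.
Pivot on row 1; the z-row RHS becomes 0 − (-8)·(4/3) = 32/3.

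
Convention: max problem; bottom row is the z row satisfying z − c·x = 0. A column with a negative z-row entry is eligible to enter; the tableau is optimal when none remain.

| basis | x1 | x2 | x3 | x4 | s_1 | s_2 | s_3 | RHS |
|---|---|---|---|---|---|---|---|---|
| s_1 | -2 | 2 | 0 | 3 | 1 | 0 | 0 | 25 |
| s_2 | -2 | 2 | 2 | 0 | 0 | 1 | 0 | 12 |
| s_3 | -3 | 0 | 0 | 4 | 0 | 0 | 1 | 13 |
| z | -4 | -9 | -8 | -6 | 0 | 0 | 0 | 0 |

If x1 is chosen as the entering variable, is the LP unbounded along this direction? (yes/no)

Every constraint-row entry in column x1 is ≤ 0, so increasing x1 is unbounded.

yes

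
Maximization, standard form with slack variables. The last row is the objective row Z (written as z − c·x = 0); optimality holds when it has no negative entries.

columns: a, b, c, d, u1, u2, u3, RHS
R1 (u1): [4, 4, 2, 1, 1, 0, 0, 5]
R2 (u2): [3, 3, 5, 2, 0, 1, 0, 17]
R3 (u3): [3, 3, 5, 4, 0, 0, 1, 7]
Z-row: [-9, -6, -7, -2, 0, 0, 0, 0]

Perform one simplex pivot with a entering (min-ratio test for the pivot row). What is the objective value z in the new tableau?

Ratio test on column a — row 1: 5/4 = 5/4; row 2: 17/3 = 17/3; row 3: 7/3 = 7/3. Minimum is 5/4 at row 1 (u1 leaves); pivot element 4.
Pivot on row 1; the Z-row RHS becomes 0 − (-9)·(5/4) = 45/4.

45/4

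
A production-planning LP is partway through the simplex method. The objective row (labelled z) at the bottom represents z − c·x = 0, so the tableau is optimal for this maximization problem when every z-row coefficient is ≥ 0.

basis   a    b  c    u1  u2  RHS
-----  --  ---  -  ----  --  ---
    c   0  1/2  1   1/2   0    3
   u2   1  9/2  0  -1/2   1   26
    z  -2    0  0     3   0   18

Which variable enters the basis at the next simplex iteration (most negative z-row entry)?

a

Negative z-row entries: a: -2.
The most negative is -2 in column a, so a enters.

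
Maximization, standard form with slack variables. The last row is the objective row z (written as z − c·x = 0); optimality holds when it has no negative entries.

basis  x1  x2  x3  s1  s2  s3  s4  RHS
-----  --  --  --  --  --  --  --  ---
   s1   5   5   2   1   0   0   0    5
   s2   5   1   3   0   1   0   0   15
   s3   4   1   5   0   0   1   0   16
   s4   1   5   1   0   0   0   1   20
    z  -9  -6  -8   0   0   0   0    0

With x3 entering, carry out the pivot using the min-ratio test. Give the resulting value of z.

Ratio test on column x3 — row 1: 5/2 = 5/2; row 2: 15/3 = 5; row 3: 16/5 = 16/5; row 4: 20/1 = 20. Minimum is 5/2 at row 1 (s1 leaves); pivot element 2.
Pivot on row 1; the z-row RHS becomes 0 − (-8)·(5/2) = 20.

20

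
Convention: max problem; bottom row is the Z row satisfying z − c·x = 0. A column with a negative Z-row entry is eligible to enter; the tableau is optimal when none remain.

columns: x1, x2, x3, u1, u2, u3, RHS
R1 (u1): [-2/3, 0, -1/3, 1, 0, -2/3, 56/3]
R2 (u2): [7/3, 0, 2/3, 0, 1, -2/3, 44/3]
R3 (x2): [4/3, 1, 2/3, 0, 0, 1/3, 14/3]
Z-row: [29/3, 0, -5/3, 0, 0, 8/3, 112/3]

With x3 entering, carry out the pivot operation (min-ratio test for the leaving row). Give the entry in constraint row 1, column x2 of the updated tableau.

1/2

Ratio test on column x3 — row 1: entry -1/3 ≤ 0; row 2: (44/3)/(2/3) = 22; row 3: (14/3)/(2/3) = 7. Minimum is 7 at row 3 (x2 leaves); pivot element 2/3.
Divide row 3 by 2/3; eliminate column x3 from the other rows.
Row 1 update in column x2: 0 − (-1/3)·(3/2) = 1/2.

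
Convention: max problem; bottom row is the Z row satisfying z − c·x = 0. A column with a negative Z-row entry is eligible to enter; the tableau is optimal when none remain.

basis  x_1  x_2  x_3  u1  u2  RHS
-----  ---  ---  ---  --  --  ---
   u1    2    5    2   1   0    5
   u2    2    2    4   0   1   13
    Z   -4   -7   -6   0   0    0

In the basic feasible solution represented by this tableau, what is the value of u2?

13

u2 is basic (row 2); its value is the RHS of that row, 13.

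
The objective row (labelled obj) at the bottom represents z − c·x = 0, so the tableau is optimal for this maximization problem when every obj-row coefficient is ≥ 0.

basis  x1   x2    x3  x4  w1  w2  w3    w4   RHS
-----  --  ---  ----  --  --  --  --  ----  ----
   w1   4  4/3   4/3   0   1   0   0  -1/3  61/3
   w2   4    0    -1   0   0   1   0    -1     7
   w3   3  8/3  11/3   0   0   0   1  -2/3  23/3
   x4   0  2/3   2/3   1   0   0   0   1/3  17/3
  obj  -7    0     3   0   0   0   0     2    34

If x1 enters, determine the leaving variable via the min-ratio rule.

Column x1 entries and ratios — w1: (61/3)/4 = 61/12; w2: 7/4 = 7/4; w3: (23/3)/3 = 23/9; x4: 0 ≤ 0, skip.
Smallest ratio is 7/4 in the row of w2, so w2 leaves.

w2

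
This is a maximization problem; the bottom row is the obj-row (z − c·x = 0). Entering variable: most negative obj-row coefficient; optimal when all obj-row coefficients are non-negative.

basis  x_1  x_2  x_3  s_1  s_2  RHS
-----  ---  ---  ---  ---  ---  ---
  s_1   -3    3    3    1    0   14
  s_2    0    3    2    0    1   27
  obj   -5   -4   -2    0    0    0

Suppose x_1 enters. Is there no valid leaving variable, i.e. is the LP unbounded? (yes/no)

yes

Every constraint-row entry in column x_1 is ≤ 0, so increasing x_1 is unbounded.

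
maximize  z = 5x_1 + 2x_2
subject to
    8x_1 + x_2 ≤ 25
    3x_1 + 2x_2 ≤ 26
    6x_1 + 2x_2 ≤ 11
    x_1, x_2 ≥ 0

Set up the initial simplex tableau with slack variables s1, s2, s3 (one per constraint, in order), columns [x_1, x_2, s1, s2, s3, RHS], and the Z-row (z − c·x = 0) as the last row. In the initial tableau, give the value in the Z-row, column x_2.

The Z-row carries the negated objective coefficients: the x_2 entry is -2.

-2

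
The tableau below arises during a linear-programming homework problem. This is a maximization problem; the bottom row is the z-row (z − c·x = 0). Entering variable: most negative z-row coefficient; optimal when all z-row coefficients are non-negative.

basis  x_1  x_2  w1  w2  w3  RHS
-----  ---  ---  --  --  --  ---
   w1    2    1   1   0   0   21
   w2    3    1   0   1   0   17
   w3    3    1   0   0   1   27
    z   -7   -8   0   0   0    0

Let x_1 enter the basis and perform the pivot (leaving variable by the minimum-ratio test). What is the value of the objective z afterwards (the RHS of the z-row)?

119/3

Ratio test on column x_1 — row 1: 21/2 = 21/2; row 2: 17/3 = 17/3; row 3: 27/3 = 9. Minimum is 17/3 at row 2 (w2 leaves); pivot element 3.
Pivot on row 2; the z-row RHS becomes 0 − (-7)·(17/3) = 119/3.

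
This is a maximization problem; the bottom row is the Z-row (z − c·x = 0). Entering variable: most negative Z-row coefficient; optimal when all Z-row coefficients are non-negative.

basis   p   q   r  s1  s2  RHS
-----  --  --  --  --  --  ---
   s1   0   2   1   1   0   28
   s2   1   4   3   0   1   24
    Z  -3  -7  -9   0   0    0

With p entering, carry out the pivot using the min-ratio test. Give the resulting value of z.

72

Ratio test on column p — row 1: entry 0 ≤ 0; row 2: 24/1 = 24. Minimum is 24 at row 2 (s2 leaves); pivot element 1.
Pivot on row 2; the Z-row RHS becomes 0 − (-3)·24 = 72.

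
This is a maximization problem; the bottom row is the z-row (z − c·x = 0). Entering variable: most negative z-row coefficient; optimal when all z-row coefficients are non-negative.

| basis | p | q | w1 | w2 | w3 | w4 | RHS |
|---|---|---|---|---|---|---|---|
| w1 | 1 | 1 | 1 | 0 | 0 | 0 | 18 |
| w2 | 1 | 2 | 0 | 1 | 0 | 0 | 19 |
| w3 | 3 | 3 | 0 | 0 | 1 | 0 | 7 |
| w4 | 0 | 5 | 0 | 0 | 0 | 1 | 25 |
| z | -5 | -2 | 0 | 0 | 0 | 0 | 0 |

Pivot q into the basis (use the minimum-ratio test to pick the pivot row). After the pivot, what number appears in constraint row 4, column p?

Ratio test on column q — row 1: 18/1 = 18; row 2: 19/2 = 19/2; row 3: 7/3 = 7/3; row 4: 25/5 = 5. Minimum is 7/3 at row 3 (w3 leaves); pivot element 3.
Divide row 3 by 3; eliminate column q from the other rows.
Row 4 update in column p: 0 − 5·1 = -5.

-5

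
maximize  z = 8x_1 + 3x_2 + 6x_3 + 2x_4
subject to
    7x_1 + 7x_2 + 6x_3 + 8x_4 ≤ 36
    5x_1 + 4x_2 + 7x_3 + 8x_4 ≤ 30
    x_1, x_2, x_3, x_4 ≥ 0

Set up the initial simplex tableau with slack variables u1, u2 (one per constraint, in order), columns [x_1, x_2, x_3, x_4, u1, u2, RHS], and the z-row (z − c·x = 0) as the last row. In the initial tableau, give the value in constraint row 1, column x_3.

Constraint 1 has coefficient 6 on x_3.

6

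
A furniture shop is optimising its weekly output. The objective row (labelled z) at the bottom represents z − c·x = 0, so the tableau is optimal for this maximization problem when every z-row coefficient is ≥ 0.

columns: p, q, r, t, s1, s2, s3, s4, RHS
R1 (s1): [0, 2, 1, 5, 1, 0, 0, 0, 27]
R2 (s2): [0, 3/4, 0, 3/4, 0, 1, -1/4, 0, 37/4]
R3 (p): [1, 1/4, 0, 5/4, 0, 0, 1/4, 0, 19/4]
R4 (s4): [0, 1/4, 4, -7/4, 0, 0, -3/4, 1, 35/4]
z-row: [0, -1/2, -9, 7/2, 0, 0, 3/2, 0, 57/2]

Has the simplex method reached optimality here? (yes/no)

no

The z-row has a negative entry -9 in column r, so it is not optimal.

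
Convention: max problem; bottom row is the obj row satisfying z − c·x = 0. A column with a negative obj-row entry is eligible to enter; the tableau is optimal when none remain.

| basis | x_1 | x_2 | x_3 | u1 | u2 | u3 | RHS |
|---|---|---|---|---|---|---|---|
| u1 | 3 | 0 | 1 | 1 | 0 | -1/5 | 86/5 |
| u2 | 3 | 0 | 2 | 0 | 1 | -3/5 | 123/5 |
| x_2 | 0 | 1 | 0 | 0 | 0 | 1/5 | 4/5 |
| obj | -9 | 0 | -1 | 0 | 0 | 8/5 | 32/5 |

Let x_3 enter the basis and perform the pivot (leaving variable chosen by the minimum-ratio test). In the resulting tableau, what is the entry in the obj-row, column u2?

1/2

Ratio test on column x_3 — row 1: (86/5)/1 = 86/5; row 2: (123/5)/2 = 123/10; row 3: entry 0 ≤ 0. Minimum is 123/10 at row 2 (u2 leaves); pivot element 2.
Divide row 2 by 2; eliminate column x_3 from the other rows.
obj-row update in column u2: 0 − (-1)·(1/2) = 1/2.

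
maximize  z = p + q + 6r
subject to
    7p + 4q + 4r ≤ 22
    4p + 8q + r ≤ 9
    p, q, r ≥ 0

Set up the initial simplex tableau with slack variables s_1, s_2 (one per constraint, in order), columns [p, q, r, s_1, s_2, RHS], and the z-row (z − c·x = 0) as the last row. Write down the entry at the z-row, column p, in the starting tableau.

The z-row carries the negated objective coefficients: the p entry is -1.

-1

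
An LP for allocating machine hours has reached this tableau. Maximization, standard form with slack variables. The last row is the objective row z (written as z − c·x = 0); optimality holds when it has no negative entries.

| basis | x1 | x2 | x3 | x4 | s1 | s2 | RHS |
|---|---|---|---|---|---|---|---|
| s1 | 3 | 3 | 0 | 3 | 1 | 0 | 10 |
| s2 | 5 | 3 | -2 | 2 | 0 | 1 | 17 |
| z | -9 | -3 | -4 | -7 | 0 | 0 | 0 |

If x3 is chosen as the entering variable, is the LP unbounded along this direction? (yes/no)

Every constraint-row entry in column x3 is ≤ 0, so increasing x3 is unbounded.

yes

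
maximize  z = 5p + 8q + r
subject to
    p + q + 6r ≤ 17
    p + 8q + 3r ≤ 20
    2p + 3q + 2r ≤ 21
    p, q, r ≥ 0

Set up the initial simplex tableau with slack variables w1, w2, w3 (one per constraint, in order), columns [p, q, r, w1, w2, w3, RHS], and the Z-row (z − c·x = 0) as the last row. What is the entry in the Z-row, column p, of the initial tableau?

-5

The Z-row carries the negated objective coefficients: the p entry is -5.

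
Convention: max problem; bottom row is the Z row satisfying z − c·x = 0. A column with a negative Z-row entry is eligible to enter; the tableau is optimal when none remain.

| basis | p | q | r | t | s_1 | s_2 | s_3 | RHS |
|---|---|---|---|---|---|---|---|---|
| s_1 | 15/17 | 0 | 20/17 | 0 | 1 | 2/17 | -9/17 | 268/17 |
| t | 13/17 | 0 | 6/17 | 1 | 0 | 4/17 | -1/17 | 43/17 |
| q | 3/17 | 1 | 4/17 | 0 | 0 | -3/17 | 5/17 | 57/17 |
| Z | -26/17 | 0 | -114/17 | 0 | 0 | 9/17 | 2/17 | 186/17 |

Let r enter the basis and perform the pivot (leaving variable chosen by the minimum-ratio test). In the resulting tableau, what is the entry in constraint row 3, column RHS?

5/3

Ratio test on column r — row 1: (268/17)/(20/17) = 67/5; row 2: (43/17)/(6/17) = 43/6; row 3: (57/17)/(4/17) = 57/4. Minimum is 43/6 at row 2 (t leaves); pivot element 6/17.
Divide row 2 by 6/17; eliminate column r from the other rows.
Row 3 update in column RHS: 57/17 − (4/17)·(43/6) = 5/3.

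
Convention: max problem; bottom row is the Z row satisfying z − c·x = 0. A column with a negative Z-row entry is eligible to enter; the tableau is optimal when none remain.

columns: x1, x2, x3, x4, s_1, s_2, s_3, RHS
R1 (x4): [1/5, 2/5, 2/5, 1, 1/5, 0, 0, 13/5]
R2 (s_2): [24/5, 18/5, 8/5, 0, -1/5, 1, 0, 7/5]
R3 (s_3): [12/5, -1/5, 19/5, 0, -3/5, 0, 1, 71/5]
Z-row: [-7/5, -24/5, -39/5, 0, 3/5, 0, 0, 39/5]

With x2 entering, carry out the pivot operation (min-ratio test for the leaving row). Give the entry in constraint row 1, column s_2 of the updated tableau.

Ratio test on column x2 — row 1: (13/5)/(2/5) = 13/2; row 2: (7/5)/(18/5) = 7/18; row 3: entry -1/5 ≤ 0. Minimum is 7/18 at row 2 (s_2 leaves); pivot element 18/5.
Divide row 2 by 18/5; eliminate column x2 from the other rows.
Row 1 update in column s_2: 0 − (2/5)·(5/18) = -1/9.

-1/9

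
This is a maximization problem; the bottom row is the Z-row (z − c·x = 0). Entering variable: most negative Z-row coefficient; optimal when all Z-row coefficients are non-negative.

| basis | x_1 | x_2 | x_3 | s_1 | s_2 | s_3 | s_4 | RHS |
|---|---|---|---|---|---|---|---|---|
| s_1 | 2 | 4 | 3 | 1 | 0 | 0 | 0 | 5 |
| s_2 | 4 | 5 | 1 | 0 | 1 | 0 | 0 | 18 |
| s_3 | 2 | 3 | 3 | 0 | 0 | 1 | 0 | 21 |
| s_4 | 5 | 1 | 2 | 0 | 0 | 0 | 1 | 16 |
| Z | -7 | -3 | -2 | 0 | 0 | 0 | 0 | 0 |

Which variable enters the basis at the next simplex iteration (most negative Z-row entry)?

x_1

Negative Z-row entries: x_1: -7, x_2: -3, x_3: -2.
The most negative is -7 in column x_1, so x_1 enters.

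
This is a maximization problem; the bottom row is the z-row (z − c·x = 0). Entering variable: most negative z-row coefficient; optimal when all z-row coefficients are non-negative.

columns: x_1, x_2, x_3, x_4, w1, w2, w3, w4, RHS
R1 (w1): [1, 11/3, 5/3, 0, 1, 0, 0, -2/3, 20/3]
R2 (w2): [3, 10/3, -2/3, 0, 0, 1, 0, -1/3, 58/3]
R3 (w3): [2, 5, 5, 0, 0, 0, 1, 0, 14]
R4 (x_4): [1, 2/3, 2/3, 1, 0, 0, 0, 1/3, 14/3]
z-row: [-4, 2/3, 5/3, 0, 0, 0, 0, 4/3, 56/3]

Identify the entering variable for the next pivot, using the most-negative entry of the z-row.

Negative z-row entries: x_1: -4.
The most negative is -4 in column x_1, so x_1 enters.

x_1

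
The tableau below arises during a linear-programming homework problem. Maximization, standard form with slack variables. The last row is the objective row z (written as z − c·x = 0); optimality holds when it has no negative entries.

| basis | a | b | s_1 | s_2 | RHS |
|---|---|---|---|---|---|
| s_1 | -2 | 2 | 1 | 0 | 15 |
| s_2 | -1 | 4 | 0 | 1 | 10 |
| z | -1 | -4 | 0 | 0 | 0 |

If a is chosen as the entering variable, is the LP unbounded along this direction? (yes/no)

yes

Every constraint-row entry in column a is ≤ 0, so increasing a is unbounded.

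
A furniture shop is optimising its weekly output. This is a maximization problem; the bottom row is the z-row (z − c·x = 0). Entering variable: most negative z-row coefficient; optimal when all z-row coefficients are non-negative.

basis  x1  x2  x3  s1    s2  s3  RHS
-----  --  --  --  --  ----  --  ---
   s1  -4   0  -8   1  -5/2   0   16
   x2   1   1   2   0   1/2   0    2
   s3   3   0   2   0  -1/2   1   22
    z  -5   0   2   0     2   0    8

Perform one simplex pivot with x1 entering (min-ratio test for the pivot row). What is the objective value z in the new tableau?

Ratio test on column x1 — row 1: entry -4 ≤ 0; row 2: 2/1 = 2; row 3: 22/3 = 22/3. Minimum is 2 at row 2 (x2 leaves); pivot element 1.
Pivot on row 2; the z-row RHS becomes 8 − (-5)·2 = 18.

18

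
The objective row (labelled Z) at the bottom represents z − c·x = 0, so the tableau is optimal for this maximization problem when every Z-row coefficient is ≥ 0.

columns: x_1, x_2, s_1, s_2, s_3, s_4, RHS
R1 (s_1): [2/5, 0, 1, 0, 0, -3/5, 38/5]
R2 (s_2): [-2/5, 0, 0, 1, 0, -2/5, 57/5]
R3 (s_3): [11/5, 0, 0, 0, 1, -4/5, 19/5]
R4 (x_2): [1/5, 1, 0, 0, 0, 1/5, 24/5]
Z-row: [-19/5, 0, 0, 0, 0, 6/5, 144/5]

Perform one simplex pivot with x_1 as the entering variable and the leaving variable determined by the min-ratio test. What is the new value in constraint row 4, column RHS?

Ratio test on column x_1 — row 1: (38/5)/(2/5) = 19; row 2: entry -2/5 ≤ 0; row 3: (19/5)/(11/5) = 19/11; row 4: (24/5)/(1/5) = 24. Minimum is 19/11 at row 3 (s_3 leaves); pivot element 11/5.
Divide row 3 by 11/5; eliminate column x_1 from the other rows.
Row 4 update in column RHS: 24/5 − (1/5)·(19/11) = 49/11.

49/11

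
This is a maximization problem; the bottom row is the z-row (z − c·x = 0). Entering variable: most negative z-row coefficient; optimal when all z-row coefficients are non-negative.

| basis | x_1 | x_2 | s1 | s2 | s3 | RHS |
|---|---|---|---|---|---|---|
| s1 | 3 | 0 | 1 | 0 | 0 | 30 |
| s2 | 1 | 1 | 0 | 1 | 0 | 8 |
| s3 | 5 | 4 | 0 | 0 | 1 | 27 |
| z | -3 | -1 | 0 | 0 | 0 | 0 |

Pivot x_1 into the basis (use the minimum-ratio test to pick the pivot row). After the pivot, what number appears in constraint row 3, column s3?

1/5

Ratio test on column x_1 — row 1: 30/3 = 10; row 2: 8/1 = 8; row 3: 27/5 = 27/5. Minimum is 27/5 at row 3 (s3 leaves); pivot element 5.
Divide row 3 by 5; eliminate column x_1 from the other rows.
In the new row 3, the s3 entry is the old entry divided by the pivot: 1/5 = 1/5.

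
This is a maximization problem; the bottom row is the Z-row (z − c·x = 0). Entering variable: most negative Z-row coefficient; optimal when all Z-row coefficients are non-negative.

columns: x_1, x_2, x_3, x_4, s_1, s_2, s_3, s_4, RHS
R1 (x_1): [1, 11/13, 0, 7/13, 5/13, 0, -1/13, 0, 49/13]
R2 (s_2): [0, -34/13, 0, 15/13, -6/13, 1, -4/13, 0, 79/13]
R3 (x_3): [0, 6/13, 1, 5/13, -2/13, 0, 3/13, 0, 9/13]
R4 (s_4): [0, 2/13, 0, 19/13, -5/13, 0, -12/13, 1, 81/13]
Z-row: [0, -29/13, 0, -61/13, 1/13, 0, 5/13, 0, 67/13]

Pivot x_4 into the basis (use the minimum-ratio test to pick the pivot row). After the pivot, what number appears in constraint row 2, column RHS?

Ratio test on column x_4 — row 1: (49/13)/(7/13) = 7; row 2: (79/13)/(15/13) = 79/15; row 3: (9/13)/(5/13) = 9/5; row 4: (81/13)/(19/13) = 81/19. Minimum is 9/5 at row 3 (x_3 leaves); pivot element 5/13.
Divide row 3 by 5/13; eliminate column x_4 from the other rows.
Row 2 update in column RHS: 79/13 − (15/13)·(9/5) = 4.

4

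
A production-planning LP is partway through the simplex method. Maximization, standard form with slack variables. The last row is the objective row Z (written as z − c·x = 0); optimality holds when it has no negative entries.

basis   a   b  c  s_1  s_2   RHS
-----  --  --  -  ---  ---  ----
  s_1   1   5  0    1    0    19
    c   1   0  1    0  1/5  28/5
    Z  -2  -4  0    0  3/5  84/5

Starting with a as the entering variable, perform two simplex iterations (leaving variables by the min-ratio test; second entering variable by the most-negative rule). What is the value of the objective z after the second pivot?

Ratio test on column a — row 1: 19/1 = 19; row 2: (28/5)/1 = 28/5. Minimum is 28/5 at row 2 (c leaves); pivot element 1.
Pivot on row 2; the Z-row RHS becomes 84/5 − (-2)·(28/5) = 28.
Next entering variable (most negative Z-row entry -4): b.
Ratio test on column b — row 1: (67/5)/5 = 67/25; row 2: entry 0 ≤ 0. Minimum is 67/25 at row 1 (s_1 leaves); pivot element 5.
After the second pivot the Z-row RHS is 28 − (-4)·(67/25) = 968/25.

968/25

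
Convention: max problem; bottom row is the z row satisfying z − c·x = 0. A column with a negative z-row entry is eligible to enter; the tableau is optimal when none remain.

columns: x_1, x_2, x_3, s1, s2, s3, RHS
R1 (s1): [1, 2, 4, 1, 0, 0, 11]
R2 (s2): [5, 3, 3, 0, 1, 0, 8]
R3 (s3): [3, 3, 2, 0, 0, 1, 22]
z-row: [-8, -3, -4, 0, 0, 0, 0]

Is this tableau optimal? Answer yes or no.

no

The z-row has a negative entry -8 in column x_1, so it is not optimal.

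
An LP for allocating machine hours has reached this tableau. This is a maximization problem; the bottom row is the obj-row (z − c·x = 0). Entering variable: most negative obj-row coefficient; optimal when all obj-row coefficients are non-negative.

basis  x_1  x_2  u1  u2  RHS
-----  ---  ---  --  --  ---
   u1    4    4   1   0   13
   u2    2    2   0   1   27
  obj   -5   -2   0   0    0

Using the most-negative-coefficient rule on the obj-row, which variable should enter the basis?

Negative obj-row entries: x_1: -5, x_2: -2.
The most negative is -5 in column x_1, so x_1 enters.

x_1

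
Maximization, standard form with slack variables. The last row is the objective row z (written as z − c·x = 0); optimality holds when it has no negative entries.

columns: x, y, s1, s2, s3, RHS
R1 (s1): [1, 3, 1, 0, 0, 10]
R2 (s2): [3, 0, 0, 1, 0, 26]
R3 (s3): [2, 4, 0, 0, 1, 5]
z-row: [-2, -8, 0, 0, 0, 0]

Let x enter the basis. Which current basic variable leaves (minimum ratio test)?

s3

Column x entries and ratios — s1: 10/1 = 10; s2: 26/3 = 26/3; s3: 5/2 = 5/2.
Smallest ratio is 5/2 in the row of s3, so s3 leaves.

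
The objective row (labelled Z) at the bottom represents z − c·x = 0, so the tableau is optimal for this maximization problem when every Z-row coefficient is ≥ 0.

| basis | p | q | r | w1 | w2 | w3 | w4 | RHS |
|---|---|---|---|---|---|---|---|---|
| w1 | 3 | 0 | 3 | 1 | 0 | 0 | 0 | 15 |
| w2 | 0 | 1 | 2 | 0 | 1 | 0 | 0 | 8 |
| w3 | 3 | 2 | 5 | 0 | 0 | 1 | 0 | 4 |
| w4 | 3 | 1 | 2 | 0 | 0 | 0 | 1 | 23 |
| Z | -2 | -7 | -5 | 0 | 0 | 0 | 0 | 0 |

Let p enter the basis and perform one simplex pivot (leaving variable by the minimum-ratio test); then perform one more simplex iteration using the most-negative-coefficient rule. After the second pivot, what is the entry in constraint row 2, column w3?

-1/2

Ratio test on column p — row 1: 15/3 = 5; row 2: entry 0 ≤ 0; row 3: 4/3 = 4/3; row 4: 23/3 = 23/3. Minimum is 4/3 at row 3 (w3 leaves); pivot element 3.
Divide row 3 by 3; eliminate column p from the other rows.
Second iteration: most negative Z-row entry is -17/3 in column q, so q enters.
Ratio test on column q — row 1: entry -2 ≤ 0; row 2: 8/1 = 8; row 3: (4/3)/(2/3) = 2; row 4: entry -1 ≤ 0. Minimum is 2 at row 3 (p leaves); pivot element 2/3.
Divide row 3 by 2/3; eliminate column q from the other rows.
After both pivots, the entry at constraint row 2, column w3 is -1/2.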